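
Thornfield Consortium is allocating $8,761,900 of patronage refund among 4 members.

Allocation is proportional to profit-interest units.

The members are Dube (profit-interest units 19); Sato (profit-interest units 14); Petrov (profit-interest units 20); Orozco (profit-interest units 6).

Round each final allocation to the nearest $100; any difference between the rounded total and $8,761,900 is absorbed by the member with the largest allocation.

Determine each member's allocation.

Sum of profit-interest units: 59.
Raw shares: Dube 19/59 × $8,761,900 = 2,821,628.81; Sato 14/59 × $8,761,900 = 2,079,094.92; Petrov 20/59 × $8,761,900 = 2,970,135.59; Orozco 6/59 × $8,761,900 = 891,040.68.
Rounded to nearest $100: Dube $2,821,600; Sato $2,079,100; Petrov $2,970,100; Orozco $891,000. Sum = $8,761,800.
Difference $8,761,900 − $8,761,800 = +$100 applied to largest allocation (Petrov): Petrov becomes $2,970,200.

Dube: $2,821,600 | Sato: $2,079,100 | Petrov: $2,970,200 | Orozco: $891,000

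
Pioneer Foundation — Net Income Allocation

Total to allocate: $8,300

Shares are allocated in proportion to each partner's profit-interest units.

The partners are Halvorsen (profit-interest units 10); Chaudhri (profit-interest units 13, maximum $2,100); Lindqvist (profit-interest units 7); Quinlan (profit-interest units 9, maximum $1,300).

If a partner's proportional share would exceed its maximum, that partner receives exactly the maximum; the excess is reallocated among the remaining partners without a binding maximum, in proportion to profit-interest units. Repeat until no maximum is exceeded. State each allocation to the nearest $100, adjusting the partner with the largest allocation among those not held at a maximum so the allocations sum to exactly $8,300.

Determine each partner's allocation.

Halvorsen: $2,900; Chaudhri: $2,100; Lindqvist: $2,000; Quinlan: $1,300

Total profit-interest units = 39.
Unconstrained shares: Halvorsen 2,128.21; Chaudhri 2,766.67; Lindqvist 1,489.74; Quinlan 1,915.38.
Cap binds for Chaudhri ($2,100), Quinlan ($1,300); balance $4,900 reallocated over remaining profit-interest units 17.
Shares after redistribution: Halvorsen 2,882.35 → $2,900; Lindqvist 2,017.65 → $2,000.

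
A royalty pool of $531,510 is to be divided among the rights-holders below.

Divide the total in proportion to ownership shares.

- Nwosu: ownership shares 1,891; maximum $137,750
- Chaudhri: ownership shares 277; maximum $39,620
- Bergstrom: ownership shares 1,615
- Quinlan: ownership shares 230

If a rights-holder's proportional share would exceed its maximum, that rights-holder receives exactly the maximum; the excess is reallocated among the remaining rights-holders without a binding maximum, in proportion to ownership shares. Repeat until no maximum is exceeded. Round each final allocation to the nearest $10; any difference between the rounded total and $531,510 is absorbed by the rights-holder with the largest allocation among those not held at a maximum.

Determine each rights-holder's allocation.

Total ownership shares = 4,013.
Proportional shares (ignoring caps): Nwosu 250,457.37; Chaudhri 36,687.83; Bergstrom 213,901.98; Quinlan 30,462.82.
Held at cap: Nwosu ($137,750); residual $393,760 reallocated over remaining ownership shares 2,122.
Held at cap: Chaudhri ($39,620); residual $354,140 reallocated over remaining ownership shares 1,845.
Redistributed shares: Bergstrom 309,992.47 → $309,990; Quinlan 44,147.53 → $44,150.

Nwosu: $137,750 | Chaudhri: $39,620 | Bergstrom: $309,990 | Quinlan: $44,150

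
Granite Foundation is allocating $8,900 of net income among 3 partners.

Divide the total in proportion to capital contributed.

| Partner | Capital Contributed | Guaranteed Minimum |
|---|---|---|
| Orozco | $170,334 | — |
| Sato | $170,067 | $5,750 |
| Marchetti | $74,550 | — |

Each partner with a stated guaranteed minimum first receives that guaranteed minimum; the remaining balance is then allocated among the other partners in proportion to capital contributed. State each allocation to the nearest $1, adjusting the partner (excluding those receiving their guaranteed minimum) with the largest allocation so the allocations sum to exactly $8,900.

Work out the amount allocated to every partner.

Guaranteed amounts: Sato $5,750. Balance $3,150.
Balance split over remaining capital contributed 244,884: Orozco 2,191.05 → $2,191; Marchetti 958.95 → $959.

Orozco: $2,191; Sato: $5,750; Marchetti: $959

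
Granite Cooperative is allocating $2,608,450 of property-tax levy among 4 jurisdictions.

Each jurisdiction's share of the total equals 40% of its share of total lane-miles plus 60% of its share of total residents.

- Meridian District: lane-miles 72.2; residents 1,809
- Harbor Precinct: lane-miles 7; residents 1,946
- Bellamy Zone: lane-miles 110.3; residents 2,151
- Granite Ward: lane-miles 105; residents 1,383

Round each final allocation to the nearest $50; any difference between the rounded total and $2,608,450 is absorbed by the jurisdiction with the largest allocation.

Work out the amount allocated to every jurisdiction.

Meridian District: $644,200 | Harbor Precinct: $442,650 | Bellamy Zone: $852,650 | Granite Ward: $668,950

Lane-miles total 294.5; residents total 7,289.
Blended shares (40% lane-miles + 60% residents): Meridian District 0.2470; Harbor Precinct 0.1697; Bellamy Zone 0.3269; Granite Ward 0.2565.
Raw shares: Meridian District 644,218.89; Harbor Precinct 442,638.89; Bellamy Zone 852,635.97; Granite Ward 668,956.25.
At nearest $50: Meridian District $644,200; Harbor Precinct $442,650; Bellamy Zone $852,650; Granite Ward $668,950. Sum = $2,608,450.
No rounding difference to absorb.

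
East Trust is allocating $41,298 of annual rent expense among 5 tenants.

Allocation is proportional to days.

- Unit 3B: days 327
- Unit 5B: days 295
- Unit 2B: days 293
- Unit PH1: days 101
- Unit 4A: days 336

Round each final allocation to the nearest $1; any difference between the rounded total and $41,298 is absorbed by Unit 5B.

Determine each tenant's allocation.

Combined days = 1,352.
Unrounded shares: Unit 3B 327/1,352 × $41,298 = 9,988.496; Unit 5B 295/1,352 × $41,298 = 9,011.03; Unit 2B 293/1,352 × $41,298 = 8,949.94; Unit PH1 101/1,352 × $41,298 = 3,085.13; Unit 4A 336/1,352 × $41,298 = 10,263.41.
Rounded to nearest $1: Unit 3B $9,988; Unit 5B $9,011; Unit 2B $8,950; Unit PH1 $3,085; Unit 4A $10,263. Sum = $41,297.
Difference $41,298 − $41,297 = +$1 applied to Unit 5B: Unit 5B becomes $9,012.

Unit 3B: $9,988 · Unit 5B: $9,012 · Unit 2B: $8,950 · Unit PH1: $3,085 · Unit 4A: $10,263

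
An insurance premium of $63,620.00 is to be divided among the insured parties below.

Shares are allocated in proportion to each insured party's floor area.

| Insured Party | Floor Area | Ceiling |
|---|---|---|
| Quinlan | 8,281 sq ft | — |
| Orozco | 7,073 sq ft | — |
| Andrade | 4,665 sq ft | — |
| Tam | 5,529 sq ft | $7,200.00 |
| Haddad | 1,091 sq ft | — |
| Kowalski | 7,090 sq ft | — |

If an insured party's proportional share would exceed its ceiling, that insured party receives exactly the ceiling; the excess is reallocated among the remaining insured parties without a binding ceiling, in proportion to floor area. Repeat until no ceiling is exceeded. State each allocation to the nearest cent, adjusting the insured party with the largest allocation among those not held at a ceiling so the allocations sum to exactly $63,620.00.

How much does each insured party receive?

Sum of floor area: 33,729.
Unconstrained shares: Quinlan 15,619.7106; Orozco 13,341.1681; Andrade 8,799.1728; Tam 10,428.8588; Haddad 2,057.8559; Kowalski 13,373.2337.
Cap binds for Tam ($7,200.00); remaining pool $56,420.00 reallocated over remaining floor area 28,200.
Remaining shares: Quinlan 16,567.8730 → $16,567.87; Orozco 14,151.0163 → $14,151.02; Andrade 9,333.3085 → $9,333.31; Haddad 2,182.7738 → $2,182.77; Kowalski 14,185.0284 → $14,185.03.

Quinlan: $16,567.87; Orozco: $14,151.02; Andrade: $9,333.31; Tam: $7,200.00; Haddad: $2,182.77; Kowalski: $14,185.03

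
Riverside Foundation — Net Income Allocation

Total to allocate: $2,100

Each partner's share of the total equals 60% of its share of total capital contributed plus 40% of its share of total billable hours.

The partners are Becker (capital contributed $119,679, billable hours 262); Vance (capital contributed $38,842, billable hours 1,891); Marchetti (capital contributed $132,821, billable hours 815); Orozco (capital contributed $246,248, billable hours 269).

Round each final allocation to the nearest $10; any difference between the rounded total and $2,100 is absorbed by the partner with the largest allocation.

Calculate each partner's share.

Capital contributed total 537,590; billable hours total 3,237.
Composite weights (60% capital contributed + 40% billable hours): Becker 0.1659; Vance 0.2770; Marchetti 0.2490; Orozco 0.3081.
Proportional shares: Becker 348.49; Vance 581.75; Marchetti 522.80; Orozco 646.96.
At nearest $10: Becker $350; Vance $580; Marchetti $520; Orozco $650. Sum = $2,100.
No rounding difference to absorb.

Becker: $350; Vance: $580; Marchetti: $520; Orozco: $650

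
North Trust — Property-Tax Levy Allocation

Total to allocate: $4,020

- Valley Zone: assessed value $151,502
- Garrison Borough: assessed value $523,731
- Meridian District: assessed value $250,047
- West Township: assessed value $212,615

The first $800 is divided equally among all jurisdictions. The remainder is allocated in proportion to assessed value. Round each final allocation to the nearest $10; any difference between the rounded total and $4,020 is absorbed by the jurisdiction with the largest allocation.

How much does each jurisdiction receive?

Equal tier: $800 ÷ 4 = $200 apiece.
Remainder $3,220 by assessed value (total 1,137,895): Valley Zone 428.72 → $430; Garrison Borough 1,482.05 → $1,480; Meridian District 707.58 → $710; West Township 601.66 → $600.
Totals: Valley Zone $200 + $430 = $630; Garrison Borough $200 + $1,480 = $1,680; Meridian District $200 + $710 = $910; West Township $200 + $600 = $800.

Valley Zone: $630; Garrison Borough: $1,680; Meridian District: $910; West Township: $800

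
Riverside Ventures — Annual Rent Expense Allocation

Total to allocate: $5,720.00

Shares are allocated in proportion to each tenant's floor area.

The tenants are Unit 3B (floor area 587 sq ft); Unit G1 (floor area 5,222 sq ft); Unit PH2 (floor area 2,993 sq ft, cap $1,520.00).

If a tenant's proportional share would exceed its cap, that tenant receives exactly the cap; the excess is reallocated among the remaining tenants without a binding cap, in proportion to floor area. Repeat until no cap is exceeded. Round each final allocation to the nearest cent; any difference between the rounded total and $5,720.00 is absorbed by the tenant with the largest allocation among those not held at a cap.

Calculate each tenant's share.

Floor area total: 8,802.
Unconstrained shares: Unit 3B 381.4633; Unit G1 3,393.5287; Unit PH2 1,945.0080.
Cap binds for Unit PH2 ($1,520.00); residual $4,200.00 reallocated over remaining floor area 5,809.
Remaining shares: Unit 3B 424.4104 → $424.41; Unit G1 3,775.5896 → $3,775.59.

Unit 3B: $424.41; Unit G1: $3,775.59; Unit PH2: $1,520.00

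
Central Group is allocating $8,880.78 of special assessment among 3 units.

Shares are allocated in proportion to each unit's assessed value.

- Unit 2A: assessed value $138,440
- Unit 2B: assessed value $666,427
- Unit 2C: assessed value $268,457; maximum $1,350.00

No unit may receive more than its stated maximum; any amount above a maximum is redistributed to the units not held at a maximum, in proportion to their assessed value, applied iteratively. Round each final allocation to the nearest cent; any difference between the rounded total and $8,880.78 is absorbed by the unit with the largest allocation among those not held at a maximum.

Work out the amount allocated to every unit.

Combined assessed value = 1,073,324.
Pro-rata shares before constraints: Unit 2A 1,145.4651; Unit 2B 5,514.0774; Unit 2C 2,221.2375.
Capped: Unit 2C ($1,350.00); residual $7,530.78 reallocated over remaining assessed value 804,867.
Shares after redistribution: Unit 2A 1,295.3211 → $1,295.32; Unit 2B 6,235.4589 → $6,235.46.

Unit 2A: $1,295.32; Unit 2B: $6,235.46; Unit 2C: $1,350.00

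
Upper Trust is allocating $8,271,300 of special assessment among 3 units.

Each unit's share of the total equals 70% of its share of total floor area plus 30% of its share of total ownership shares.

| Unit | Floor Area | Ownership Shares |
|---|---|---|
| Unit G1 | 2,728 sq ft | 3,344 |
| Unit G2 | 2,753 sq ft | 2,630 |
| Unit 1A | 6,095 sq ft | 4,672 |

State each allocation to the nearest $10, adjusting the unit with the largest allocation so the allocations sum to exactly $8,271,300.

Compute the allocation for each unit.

Unit G1: $2,143,880 | Unit G2: $1,989,960 | Unit 1A: $4,137,460

Totals — floor area 11,576, ownership shares 10,646.
Combined weights (70% floor area + 30% ownership shares): Unit G1 0.2592; Unit G2 0.2406; Unit 1A 0.5002.
Raw shares: Unit G1 2,143,876.01; Unit G2 1,989,959.66; Unit 1A 4,137,464.33.
After rounding ($10): Unit G1 $2,143,880; Unit G2 $1,989,960; Unit 1A $4,137,460. Sum = $8,271,300.
Rounded total matches; no reconciliation needed.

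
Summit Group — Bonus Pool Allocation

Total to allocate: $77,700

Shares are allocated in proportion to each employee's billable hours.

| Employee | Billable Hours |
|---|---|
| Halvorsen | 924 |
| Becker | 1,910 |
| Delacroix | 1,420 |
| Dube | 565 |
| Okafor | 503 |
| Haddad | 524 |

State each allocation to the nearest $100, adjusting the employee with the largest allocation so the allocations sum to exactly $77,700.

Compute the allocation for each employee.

Halvorsen: $12,300 · Becker: $25,300 · Delacroix: $18,900 · Dube: $7,500 · Okafor: $6,700 · Haddad: $7,000

Total billable hours = 5,846.
Unrounded shares: Halvorsen 924/5,846 × $77,700 = 12,281.01; Becker 1,910/5,846 × $77,700 = 25,386.08; Delacroix 1,420/5,846 × $77,700 = 18,873.42; Dube 565/5,846 × $77,700 = 7,509.49; Okafor 503/5,846 × $77,700 = 6,685.44; Haddad 524/5,846 × $77,700 = 6,964.56.
Rounded to nearest $100: Halvorsen $12,300; Becker $25,400; Delacroix $18,900; Dube $7,500; Okafor $6,700; Haddad $7,000. Sum = $77,800.
Difference $77,700 − $77,800 = −$100 applied to largest allocation (Becker): Becker becomes $25,300.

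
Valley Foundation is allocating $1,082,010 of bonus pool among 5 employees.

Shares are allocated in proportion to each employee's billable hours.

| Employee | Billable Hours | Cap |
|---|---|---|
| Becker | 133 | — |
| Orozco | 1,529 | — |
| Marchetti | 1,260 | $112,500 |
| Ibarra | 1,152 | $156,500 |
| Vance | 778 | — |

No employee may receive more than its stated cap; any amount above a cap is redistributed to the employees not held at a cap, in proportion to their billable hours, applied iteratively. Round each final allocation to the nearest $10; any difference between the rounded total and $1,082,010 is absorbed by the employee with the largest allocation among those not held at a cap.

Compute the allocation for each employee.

Total billable hours = 4,852.
Proportional shares (ignoring caps): Becker 29,659.38; Orozco 340,971.41; Marchetti 280,983.64; Ibarra 256,899.32; Vance 173,496.24.
Held at cap: Marchetti ($112,500), Ibarra ($156,500); remaining pool $813,010 reallocated over remaining billable hours 2,440.
Remaining shares: Becker 44,315.71 → $44,320; Orozco 509,464.05 → $509,460; Vance 259,230.24 → $259,230.

Becker: $44,320 | Orozco: $509,460 | Marchetti: $112,500 | Ibarra: $156,500 | Vance: $259,230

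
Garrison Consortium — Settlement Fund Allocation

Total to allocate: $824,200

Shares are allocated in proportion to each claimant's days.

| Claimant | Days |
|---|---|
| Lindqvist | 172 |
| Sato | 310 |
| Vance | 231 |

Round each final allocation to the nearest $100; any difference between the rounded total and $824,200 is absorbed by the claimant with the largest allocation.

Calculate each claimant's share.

Days total: 713.
Proportional shares: Lindqvist 172/713 × $824,200 = 198,825.25; Sato 310/713 × $824,200 = 358,347.83; Vance 231/713 × $824,200 = 267,026.93.
Rounded to nearest $100: Lindqvist $198,800; Sato $358,300; Vance $267,000. Sum = $824,100.
Difference $824,200 − $824,100 = +$100 applied to largest allocation (Sato): Sato becomes $358,400.

Lindqvist: $198,800 · Sato: $358,400 · Vance: $267,000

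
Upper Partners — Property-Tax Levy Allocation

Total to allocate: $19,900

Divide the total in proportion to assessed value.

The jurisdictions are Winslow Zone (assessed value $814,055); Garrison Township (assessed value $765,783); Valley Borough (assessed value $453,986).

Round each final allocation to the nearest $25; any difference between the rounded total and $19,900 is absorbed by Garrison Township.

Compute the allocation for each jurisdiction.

Winslow Zone: $7,975 · Garrison Township: $7,475 · Valley Borough: $4,450

Sum of assessed value: 2,033,824.
Pro-rata amounts: Winslow Zone 814,055/2,033,824 × $19,900 = 7,965.14; Garrison Township 765,783/2,033,824 × $19,900 = 7,492.82; Valley Borough 453,986/2,033,824 × $19,900 = 4,442.04.
At nearest $25: Winslow Zone $7,975; Garrison Township $7,500; Valley Borough $4,450. Sum = $19,925.
Difference $19,900 − $19,925 = −$25 applied to Garrison Township: Garrison Township becomes $7,475.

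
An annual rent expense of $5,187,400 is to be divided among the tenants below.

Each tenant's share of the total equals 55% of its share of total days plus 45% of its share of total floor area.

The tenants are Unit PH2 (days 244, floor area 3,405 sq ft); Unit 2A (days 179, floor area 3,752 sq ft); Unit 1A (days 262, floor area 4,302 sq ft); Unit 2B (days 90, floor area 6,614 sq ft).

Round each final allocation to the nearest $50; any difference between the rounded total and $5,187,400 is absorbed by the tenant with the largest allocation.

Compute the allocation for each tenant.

Unit PH2: $1,338,050 | Unit 2A: $1,143,600 | Unit 1A: $1,520,150 | Unit 2B: $1,185,600

Totals — days 775, floor area 18,073.
Combined weights (55% days + 45% floor area): Unit PH2 0.2579; Unit 2A 0.2205; Unit 1A 0.2931; Unit 2B 0.2286.
Pro-rata amounts: Unit PH2 1,338,050.69; Unit 2A 1,143,579.88; Unit 1A 1,520,173.12; Unit 2B 1,185,596.30.
Rounded to nearest $50: Unit PH2 $1,338,050; Unit 2A $1,143,600; Unit 1A $1,520,150; Unit 2B $1,185,600. Sum = $5,187,400.
Sum already equals the total — no adjustment.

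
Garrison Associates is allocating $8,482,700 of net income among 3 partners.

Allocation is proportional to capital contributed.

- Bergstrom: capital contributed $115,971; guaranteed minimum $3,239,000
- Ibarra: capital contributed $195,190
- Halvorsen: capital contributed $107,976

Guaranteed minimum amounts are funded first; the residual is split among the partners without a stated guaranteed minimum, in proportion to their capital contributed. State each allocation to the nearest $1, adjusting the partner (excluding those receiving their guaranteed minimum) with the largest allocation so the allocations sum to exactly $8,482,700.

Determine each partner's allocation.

Minimums first: Bergstrom $3,239,000. Remaining pool $5,243,700.
Remaining pool split over remaining capital contributed 303,166: Ibarra 3,376,096.93 → $3,376,097; Halvorsen 1,867,603.07 → $1,867,603.

Bergstrom: $3,239,000 | Ibarra: $3,376,097 | Halvorsen: $1,867,603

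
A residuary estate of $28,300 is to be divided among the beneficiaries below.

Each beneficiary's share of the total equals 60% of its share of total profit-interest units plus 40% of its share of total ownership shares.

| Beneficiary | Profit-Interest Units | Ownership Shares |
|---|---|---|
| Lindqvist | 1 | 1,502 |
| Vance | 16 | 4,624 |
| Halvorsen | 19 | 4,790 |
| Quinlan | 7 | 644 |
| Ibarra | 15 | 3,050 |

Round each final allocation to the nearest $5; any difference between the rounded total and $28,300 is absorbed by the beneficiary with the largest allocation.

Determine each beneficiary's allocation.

Lindqvist: $1,455 | Vance: $8,265 | Halvorsen: $9,275 | Quinlan: $2,550 | Ibarra: $6,755

Totals — profit-interest units 58, ownership shares 14,610.
Combined weights (60% profit-interest units + 40% ownership shares): Lindqvist 0.0515; Vance 0.2921; Halvorsen 0.3277; Quinlan 0.0900; Ibarra 0.2387.
Pro-rata amounts: Lindqvist 1,456.53; Vance 8,266.87; Halvorsen 9,273.76; Quinlan 2,548.29; Ibarra 6,754.56.
After rounding ($5): Lindqvist $1,455; Vance $8,265; Halvorsen $9,275; Quinlan $2,550; Ibarra $6,755. Sum = $28,300.
No rounding difference to absorb.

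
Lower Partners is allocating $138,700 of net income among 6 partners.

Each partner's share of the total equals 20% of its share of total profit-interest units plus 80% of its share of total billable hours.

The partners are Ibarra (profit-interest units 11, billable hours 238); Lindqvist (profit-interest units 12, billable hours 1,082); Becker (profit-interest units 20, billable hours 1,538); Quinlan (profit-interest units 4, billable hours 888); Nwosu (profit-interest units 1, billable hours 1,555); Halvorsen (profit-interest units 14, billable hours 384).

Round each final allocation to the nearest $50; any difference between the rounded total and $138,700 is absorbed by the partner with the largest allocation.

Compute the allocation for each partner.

Totals — profit-interest units 62, billable hours 5,685.
Combined weights (20% profit-interest units + 80% billable hours): Ibarra 0.0690; Lindqvist 0.1910; Becker 0.2809; Quinlan 0.1379; Nwosu 0.2220; Halvorsen 0.0992.
Raw shares: Ibarra 9,566.90; Lindqvist 26,487.54; Becker 38,967.12; Quinlan 19,121.69; Nwosu 30,797.96; Halvorsen 13,758.79.
At nearest $50: Ibarra $9,550; Lindqvist $26,500; Becker $38,950; Quinlan $19,100; Nwosu $30,800; Halvorsen $13,750. Sum = $138,650.
Difference $138,700 − $138,650 = +$50 applied to largest allocation (Becker): Becker becomes $39,000.

Ibarra: $9,550 | Lindqvist: $26,500 | Becker: $39,000 | Quinlan: $19,100 | Nwosu: $30,800 | Halvorsen: $13,750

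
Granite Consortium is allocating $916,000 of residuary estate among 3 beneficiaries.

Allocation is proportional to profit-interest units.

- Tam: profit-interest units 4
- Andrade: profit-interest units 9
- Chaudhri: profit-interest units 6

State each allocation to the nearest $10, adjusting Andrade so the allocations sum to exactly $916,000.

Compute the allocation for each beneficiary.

Tam: $192,840 · Andrade: $433,900 · Chaudhri: $289,260

Total profit-interest units = 19.
Raw shares: Tam 4/19 × $916,000 = 192,842.11; Andrade 9/19 × $916,000 = 433,894.74; Chaudhri 6/19 × $916,000 = 289,263.16.
Rounded to nearest $10: Tam $192,840; Andrade $433,890; Chaudhri $289,260. Sum = $915,990.
Difference $916,000 − $915,990 = +$10 applied to Andrade: Andrade becomes $433,900.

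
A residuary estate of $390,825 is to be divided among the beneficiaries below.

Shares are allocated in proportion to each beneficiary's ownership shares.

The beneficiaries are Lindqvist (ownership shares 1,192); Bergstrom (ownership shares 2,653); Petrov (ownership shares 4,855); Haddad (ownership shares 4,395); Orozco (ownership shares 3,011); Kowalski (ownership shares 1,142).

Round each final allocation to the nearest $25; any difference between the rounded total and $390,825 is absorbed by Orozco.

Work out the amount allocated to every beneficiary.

Combined ownership shares = 17,248.
Pro-rata amounts: Lindqvist 1,192/17,248 × $390,825 = 27,009.71; Bergstrom 2,653/17,248 × $390,825 = 60,114.72; Petrov 4,855/17,248 × $390,825 = 110,010.17; Haddad 4,395/17,248 × $390,825 = 99,586.96; Orozco 3,011/17,248 × $390,825 = 68,226.70; Kowalski 1,142/17,248 × $390,825 = 25,876.75.
At nearest $25: Lindqvist $27,000; Bergstrom $60,125; Petrov $110,000; Haddad $99,575; Orozco $68,225; Kowalski $25,875. Sum = $390,800.
Difference $390,825 − $390,800 = +$25 applied to Orozco: Orozco becomes $68,250.

Lindqvist: $27,000 · Bergstrom: $60,125 · Petrov: $110,000 · Haddad: $99,575 · Orozco: $68,250 · Kowalski: $25,875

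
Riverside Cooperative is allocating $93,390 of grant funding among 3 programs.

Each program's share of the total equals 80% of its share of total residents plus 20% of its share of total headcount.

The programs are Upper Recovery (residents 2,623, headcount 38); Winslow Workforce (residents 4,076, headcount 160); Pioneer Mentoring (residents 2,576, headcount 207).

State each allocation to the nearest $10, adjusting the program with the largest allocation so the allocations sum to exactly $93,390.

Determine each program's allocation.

Upper Recovery: $22,880; Winslow Workforce: $40,210; Pioneer Mentoring: $30,300

Residents total 9,275; headcount total 405.
Composite weights (80% residents + 20% headcount): Upper Recovery 0.2450; Winslow Workforce 0.4306; Pioneer Mentoring 0.3244.
Proportional shares: Upper Recovery 22,881.30; Winslow Workforce 40,211.97; Pioneer Mentoring 30,296.73.
After rounding ($10): Upper Recovery $22,880; Winslow Workforce $40,210; Pioneer Mentoring $30,300. Sum = $93,390.
Sum already equals the total — no adjustment.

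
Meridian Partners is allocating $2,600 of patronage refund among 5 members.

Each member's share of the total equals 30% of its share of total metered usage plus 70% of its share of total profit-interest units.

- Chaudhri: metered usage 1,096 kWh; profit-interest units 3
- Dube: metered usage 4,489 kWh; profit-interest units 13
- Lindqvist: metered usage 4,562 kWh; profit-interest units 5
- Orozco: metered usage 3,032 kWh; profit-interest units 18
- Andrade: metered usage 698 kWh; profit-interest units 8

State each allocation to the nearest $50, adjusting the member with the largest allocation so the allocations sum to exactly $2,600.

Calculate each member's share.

Totals — metered usage 13,877, profit-interest units 47.
Composite weights (30% metered usage + 70% profit-interest units): Chaudhri 0.0684; Dube 0.2907; Lindqvist 0.1731; Orozco 0.3336; Andrade 0.1342.
Proportional shares: Chaudhri 177.77; Dube 755.72; Lindqvist 450.04; Orozco 867.44; Andrade 349.02.
Rounded to nearest $50: Chaudhri $200; Dube $750; Lindqvist $450; Orozco $850; Andrade $350. Sum = $2,600.
Sum already equals the total — no adjustment.

Chaudhri: $200 · Dube: $750 · Lindqvist: $450 · Orozco: $850 · Andrade: $350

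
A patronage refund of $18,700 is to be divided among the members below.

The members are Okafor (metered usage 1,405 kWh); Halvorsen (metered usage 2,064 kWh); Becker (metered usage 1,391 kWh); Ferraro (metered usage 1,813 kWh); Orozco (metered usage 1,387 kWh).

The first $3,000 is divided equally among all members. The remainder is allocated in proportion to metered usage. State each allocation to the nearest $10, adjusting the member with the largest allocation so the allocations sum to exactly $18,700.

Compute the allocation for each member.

First tranche $3,000 split equally: $600 each.
Remainder $15,700 by metered usage (total 8,060): Okafor 2,736.79 → $2,740; Halvorsen 4,020.45 → $4,020; Becker 2,709.52 → $2,710; Ferraro 3,531.53 → $3,530; Orozco 2,701.72 → $2,700.
Totals: Okafor $600 + $2,740 = $3,340; Halvorsen $600 + $4,020 = $4,620; Becker $600 + $2,710 = $3,310; Ferraro $600 + $3,530 = $4,130; Orozco $600 + $2,700 = $3,300.

Okafor: $3,340; Halvorsen: $4,620; Becker: $3,310; Ferraro: $4,130; Orozco: $3,300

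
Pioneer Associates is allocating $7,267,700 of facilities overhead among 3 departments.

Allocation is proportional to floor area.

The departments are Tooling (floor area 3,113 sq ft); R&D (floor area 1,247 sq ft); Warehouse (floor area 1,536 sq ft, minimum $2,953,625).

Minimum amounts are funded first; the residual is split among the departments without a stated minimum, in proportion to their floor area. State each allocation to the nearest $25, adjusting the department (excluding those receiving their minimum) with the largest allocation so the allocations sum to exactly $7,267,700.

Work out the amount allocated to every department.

Tooling: $3,080,200 · R&D: $1,233,875 · Warehouse: $2,953,625

Minimums first: Warehouse $2,953,625. Remaining pool $4,314,075.
Remaining pool split over remaining floor area 4,360: Tooling 3,080,209.97 → $3,080,200; R&D 1,233,865.03 → $1,233,875.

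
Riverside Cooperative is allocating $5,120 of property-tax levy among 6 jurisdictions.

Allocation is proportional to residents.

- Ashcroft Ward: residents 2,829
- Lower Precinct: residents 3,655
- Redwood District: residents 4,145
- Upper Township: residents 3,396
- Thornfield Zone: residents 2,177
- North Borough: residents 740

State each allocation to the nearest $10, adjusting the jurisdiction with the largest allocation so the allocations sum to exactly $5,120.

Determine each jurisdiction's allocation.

Ashcroft Ward: $850 | Lower Precinct: $1,100 | Redwood District: $1,260 | Upper Township: $1,030 | Thornfield Zone: $660 | North Borough: $220

Sum of residents: 16,942.
Unrounded shares: Ashcroft Ward 2,829/16,942 × $5,120 = 854.95; Lower Precinct 3,655/16,942 × $5,120 = 1,104.57; Redwood District 4,145/16,942 × $5,120 = 1,252.65; Upper Township 3,396/16,942 × $5,120 = 1,026.30; Thornfield Zone 2,177/16,942 × $5,120 = 657.91; North Borough 740/16,942 × $5,120 = 223.63.
Rounded to nearest $10: Ashcroft Ward $850; Lower Precinct $1,100; Redwood District $1,250; Upper Township $1,030; Thornfield Zone $660; North Borough $220. Sum = $5,110.
Difference $5,120 − $5,110 = +$10 applied to largest allocation (Redwood District): Redwood District becomes $1,260.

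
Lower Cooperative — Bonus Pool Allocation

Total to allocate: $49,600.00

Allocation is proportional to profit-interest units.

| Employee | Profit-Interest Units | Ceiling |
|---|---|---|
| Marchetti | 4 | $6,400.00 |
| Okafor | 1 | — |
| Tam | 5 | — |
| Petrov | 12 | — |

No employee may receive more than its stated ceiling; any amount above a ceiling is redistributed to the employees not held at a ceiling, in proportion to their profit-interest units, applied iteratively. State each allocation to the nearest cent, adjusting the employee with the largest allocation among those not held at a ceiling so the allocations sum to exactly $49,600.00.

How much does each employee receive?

Marchetti: $6,400.00 | Okafor: $2,400.00 | Tam: $12,000.00 | Petrov: $28,800.00

Combined profit-interest units = 22.
Proportional shares (ignoring caps): Marchetti 9,018.1818; Okafor 2,254.5455; Tam 11,272.7273; Petrov 27,054.5455.
Cap binds for Marchetti ($6,400.00); remaining pool $43,200.00 reallocated over remaining profit-interest units 18.
Shares after redistribution: Okafor 2,400.0000 → $2,400.00; Tam 12,000.0000 → $12,000.00; Petrov 28,800.0000 → $28,800.00.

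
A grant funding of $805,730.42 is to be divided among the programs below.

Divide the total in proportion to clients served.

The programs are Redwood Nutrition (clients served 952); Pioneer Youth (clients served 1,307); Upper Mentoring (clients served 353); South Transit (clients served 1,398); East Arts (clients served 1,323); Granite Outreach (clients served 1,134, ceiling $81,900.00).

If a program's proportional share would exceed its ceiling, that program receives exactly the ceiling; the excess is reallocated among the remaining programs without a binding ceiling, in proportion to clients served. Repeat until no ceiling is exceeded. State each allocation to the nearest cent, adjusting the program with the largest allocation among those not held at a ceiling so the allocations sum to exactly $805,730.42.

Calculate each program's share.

Sum of clients served: 6,467.
Pro-rata shares before constraints: Redwood Nutrition 118,610.6943; Pioneer Youth 162,840.5225; Upper Mentoring 43,980.6461; South Transit 174,178.3094; East Arts 164,833.9795; Granite Outreach 141,286.2682.
Capped: Granite Outreach ($81,900.00); balance $723,830.42 reallocated over remaining clients served 5,333.
Remaining shares: Redwood Nutrition 129,211.8057 → $129,211.81; Pioneer Youth 177,394.7795 → $177,394.78; Upper Mentoring 47,911.5204 → $47,911.52; South Transit 189,745.9080 → $189,745.91; East Arts 179,566.4065 → $179,566.41.
Rounding difference −$0.01 applied to South Transit → $189,745.90.

Redwood Nutrition: $129,211.81 | Pioneer Youth: $177,394.78 | Upper Mentoring: $47,911.52 | South Transit: $189,745.90 | East Arts: $179,566.41 | Granite Outreach: $81,900.00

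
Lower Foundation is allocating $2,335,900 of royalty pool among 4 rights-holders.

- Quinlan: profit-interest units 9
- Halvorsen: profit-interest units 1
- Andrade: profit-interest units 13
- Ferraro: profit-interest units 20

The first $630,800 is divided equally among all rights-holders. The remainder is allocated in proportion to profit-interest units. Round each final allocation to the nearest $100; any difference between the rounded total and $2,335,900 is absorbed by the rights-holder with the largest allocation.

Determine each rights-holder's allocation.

First tranche $630,800 split equally: $157,700 each.
Remainder $1,705,100 by profit-interest units (total 43): Quinlan 356,881.40 → $356,900; Halvorsen 39,653.49 → $39,700; Andrade 515,495.35 → $515,500; Ferraro 793,069.77 → $793,100.
Rounding difference −$100 on remainder applied to Ferraro.
Totals: Quinlan $157,700 + $356,900 = $514,600; Halvorsen $157,700 + $39,700 = $197,400; Andrade $157,700 + $515,500 = $673,200; Ferraro $157,700 + $793,000 = $950,700.

Quinlan: $514,600; Halvorsen: $197,400; Andrade: $673,200; Ferraro: $950,700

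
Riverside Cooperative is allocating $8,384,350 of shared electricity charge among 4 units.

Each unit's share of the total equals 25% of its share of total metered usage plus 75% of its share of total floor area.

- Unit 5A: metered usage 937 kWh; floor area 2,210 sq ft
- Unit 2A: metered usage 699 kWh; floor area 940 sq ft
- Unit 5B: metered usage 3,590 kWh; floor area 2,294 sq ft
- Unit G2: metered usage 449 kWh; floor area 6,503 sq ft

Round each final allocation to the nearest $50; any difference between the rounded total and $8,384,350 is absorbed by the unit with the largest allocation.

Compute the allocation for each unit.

Metered usage total 5,675; floor area total 11,947.
Composite weights (25% metered usage + 75% floor area): Unit 5A 0.1800; Unit 2A 0.0898; Unit 5B 0.3022; Unit G2 0.4280.
Raw shares: Unit 5A 1,509,311.21; Unit 2A 752,944.66; Unit 5B 2,533,422.14; Unit G2 3,588,671.99.
After rounding ($50): Unit 5A $1,509,300; Unit 2A $752,950; Unit 5B $2,533,400; Unit G2 $3,588,650. Sum = $8,384,300.
Difference $8,384,350 − $8,384,300 = +$50 applied to largest allocation (Unit G2): Unit G2 becomes $3,588,700.

Unit 5A: $1,509,300; Unit 2A: $752,950; Unit 5B: $2,533,400; Unit G2: $3,588,700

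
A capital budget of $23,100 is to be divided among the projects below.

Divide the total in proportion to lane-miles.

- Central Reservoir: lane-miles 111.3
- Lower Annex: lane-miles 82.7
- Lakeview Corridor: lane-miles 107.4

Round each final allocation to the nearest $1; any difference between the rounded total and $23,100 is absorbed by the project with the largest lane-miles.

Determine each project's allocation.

Central Reservoir: $8,531 · Lower Annex: $6,338 · Lakeview Corridor: $8,231

Combined lane-miles = 301.4.
Proportional shares: Central Reservoir 111.3/301.4 × $23,100 = 8,530.29; Lower Annex 82.7/301.4 × $23,100 = 6,338.32; Lakeview Corridor 107.4/301.4 × $23,100 = 8,231.39.
After rounding ($1): Central Reservoir $8,530; Lower Annex $6,338; Lakeview Corridor $8,231. Sum = $23,099.
Difference $23,100 − $23,099 = +$1 applied to largest lane-miles (Central Reservoir): Central Reservoir becomes $8,531.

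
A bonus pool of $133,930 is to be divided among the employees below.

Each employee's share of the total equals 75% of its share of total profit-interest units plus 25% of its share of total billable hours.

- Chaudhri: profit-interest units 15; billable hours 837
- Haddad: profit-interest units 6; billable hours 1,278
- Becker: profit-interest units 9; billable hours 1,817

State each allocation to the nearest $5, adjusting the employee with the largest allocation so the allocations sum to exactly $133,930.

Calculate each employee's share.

Chaudhri: $57,355; Haddad: $30,970; Becker: $45,605

Totals — profit-interest units 30, billable hours 3,932.
Composite weights (75% profit-interest units + 25% billable hours): Chaudhri 0.4282; Haddad 0.2313; Becker 0.3405.
Proportional shares: Chaudhri 57,351.13; Haddad 30,972.16; Becker 45,606.71.
At nearest $5: Chaudhri $57,350; Haddad $30,970; Becker $45,605. Sum = $133,925.
Difference $133,930 − $133,925 = +$5 applied to largest allocation (Chaudhri): Chaudhri becomes $57,355.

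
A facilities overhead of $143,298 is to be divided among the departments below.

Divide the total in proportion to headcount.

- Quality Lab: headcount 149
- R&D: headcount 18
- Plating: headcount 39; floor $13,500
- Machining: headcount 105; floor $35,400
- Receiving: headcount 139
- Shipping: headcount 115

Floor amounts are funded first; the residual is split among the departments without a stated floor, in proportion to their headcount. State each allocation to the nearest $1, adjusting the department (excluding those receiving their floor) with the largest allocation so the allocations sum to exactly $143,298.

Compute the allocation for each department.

Quality Lab: $33,409 | R&D: $4,036 | Plating: $13,500 | Machining: $35,400 | Receiving: $31,167 | Shipping: $25,786

Minimums first: Plating $13,500; Machining $35,400. Balance $94,398.
Balance split over remaining headcount 421: Quality Lab 33,409.27 → $33,409; R&D 4,036.02 → $4,036; Receiving 31,167.04 → $31,167; Shipping 25,785.68 → $25,786.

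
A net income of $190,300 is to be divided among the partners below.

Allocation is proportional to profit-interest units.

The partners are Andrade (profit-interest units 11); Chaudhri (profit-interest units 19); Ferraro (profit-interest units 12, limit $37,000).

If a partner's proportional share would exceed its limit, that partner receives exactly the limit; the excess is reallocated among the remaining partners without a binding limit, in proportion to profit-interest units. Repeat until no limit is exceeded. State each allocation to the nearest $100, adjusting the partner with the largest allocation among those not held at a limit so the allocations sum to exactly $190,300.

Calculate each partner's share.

Andrade: $56,200; Chaudhri: $97,100; Ferraro: $37,000

Sum of profit-interest units: 42.
Proportional shares (ignoring caps): Andrade 49,840.48; Chaudhri 86,088.10; Ferraro 54,371.43.
Held at cap: Ferraro ($37,000); balance $153,300 reallocated over remaining profit-interest units 30.
Remaining shares: Andrade 56,210.00 → $56,200; Chaudhri 97,090.00 → $97,100.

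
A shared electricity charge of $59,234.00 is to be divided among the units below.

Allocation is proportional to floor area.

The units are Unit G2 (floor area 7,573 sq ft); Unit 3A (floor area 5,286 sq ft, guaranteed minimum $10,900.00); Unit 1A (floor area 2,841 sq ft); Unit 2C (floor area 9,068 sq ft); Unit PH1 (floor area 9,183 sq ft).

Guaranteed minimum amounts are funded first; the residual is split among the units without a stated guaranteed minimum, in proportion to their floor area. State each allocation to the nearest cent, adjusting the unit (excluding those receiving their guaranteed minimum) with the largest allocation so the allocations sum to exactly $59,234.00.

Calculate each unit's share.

Unit G2: $12,769.35 · Unit 3A: $10,900.00 · Unit 1A: $4,790.40 · Unit 2C: $15,290.17 · Unit PH1: $15,484.08

Fund the minimums — Unit 3A $10,900.00. Residual $48,334.00.
Residual split over remaining floor area 28,665: Unit G2 12,769.3488 → $12,769.35; Unit 1A 4,790.4027 → $4,790.40; Unit 2C 15,290.1696 → $15,290.17; Unit PH1 15,484.0789 → $15,484.08.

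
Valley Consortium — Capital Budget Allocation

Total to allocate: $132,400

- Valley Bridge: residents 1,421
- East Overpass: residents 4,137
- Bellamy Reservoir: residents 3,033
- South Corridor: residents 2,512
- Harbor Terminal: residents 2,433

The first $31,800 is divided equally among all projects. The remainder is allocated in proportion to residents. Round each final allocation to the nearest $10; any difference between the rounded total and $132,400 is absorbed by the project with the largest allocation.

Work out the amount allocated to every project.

Valley Bridge: $16,920; East Overpass: $37,110; Bellamy Reservoir: $28,900; South Corridor: $25,030; Harbor Terminal: $24,440

First tranche $31,800 split equally: $6,360 each.
Remainder $100,600 by residents (total 13,536): Valley Bridge 10,560.92 → $10,560; East Overpass 30,746.32 → $30,750; Bellamy Reservoir 22,541.36 → $22,540; South Corridor 18,669.27 → $18,670; Harbor Terminal 18,082.14 → $18,080.
Totals: Valley Bridge $6,360 + $10,560 = $16,920; East Overpass $6,360 + $30,750 = $37,110; Bellamy Reservoir $6,360 + $22,540 = $28,900; South Corridor $6,360 + $18,670 = $25,030; Harbor Terminal $6,360 + $18,080 = $24,440.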